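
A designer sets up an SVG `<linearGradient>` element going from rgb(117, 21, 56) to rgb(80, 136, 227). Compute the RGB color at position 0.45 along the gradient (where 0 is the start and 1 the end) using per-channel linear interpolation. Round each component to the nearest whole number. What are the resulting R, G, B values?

R = 117 + 0.45 × (80 − 117) = 117 + 0.45 × -37 = 100.35 → 100
G = 21 + 0.45 × (136 − 21) = 21 + 0.45 × 115 = 72.75 → 73
B = 56 + 0.45 × (227 − 56) = 56 + 0.45 × 171 = 132.95 → 133
So the blended color is (100, 73, 133), about #644985.

(100, 73, 133)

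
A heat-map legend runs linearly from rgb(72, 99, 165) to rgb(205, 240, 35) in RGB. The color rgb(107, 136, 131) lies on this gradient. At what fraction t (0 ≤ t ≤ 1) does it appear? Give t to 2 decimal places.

Invert the lerp on the G channel (largest span, 141): t = (136 − 99) / (240 − 99) = 37/141 = 0.26241.
Check on R: (107 − 72)/(205 − 72) = 0.2632 ✓

0.26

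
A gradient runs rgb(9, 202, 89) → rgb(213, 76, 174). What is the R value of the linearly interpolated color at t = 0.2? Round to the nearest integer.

R = 9 + 0.2 × (213 − 9) = 49.8 → 50

50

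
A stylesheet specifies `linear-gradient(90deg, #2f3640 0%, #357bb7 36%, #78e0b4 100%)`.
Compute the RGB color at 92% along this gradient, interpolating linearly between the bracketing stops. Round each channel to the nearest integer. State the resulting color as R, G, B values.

92% lies between the 36% and 100% stops, so the local fraction is t = (92 − 36)/(100 − 36) = 56/64 ≈ 0.875.
#357bb7 → (53, 123, 183); #78e0b4 → (120, 224, 180).
R = 53 + 0.875 × (120 − 53) = 111.625 → 112
G = 123 + 0.875 × (224 − 123) = 211.375 → 211
B = 183 + 0.875 × (180 − 183) = 180.375 → 180

(112, 211, 180)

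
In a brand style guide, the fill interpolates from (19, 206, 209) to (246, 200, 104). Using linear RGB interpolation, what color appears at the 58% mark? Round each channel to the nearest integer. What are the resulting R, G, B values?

(151, 203, 148)

58% corresponds to t = 0.58.
R = 19 + 0.58 × (246 − 19) = 19 + 0.58 × 227 = 150.66 → 151
G = 206 + 0.58 × (200 − 206) = 206 + 0.58 × -6 = 202.52 → 203
B = 209 + 0.58 × (104 − 209) = 209 + 0.58 × -105 = 148.1 → 148
So the blended color is (151, 203, 148), about #97cb94.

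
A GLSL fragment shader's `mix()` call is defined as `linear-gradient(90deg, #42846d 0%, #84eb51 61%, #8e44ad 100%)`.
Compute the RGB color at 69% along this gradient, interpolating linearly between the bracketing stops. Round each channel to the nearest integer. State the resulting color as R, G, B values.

(134, 201, 100)

69% lies between the 61% and 100% stops, so the local fraction is t = (69 − 61)/(100 − 61) = 8/39 ≈ 0.2051.
#84eb51 → (132, 235, 81); #8e44ad → (142, 68, 173).
R = 132 + 0.2051 × (142 − 132) = 134.051 → 134
G = 235 + 0.2051 × (68 − 235) = 200.748 → 201
B = 81 + 0.2051 × (173 − 81) = 99.869 → 100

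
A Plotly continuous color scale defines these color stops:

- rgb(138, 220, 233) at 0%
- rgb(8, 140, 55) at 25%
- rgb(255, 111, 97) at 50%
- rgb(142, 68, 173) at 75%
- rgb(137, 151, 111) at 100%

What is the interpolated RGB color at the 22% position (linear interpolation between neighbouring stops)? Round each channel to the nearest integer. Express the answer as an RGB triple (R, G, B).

22% lies between the 0% and 25% stops, so the local fraction is t = (22 − 0)/(25 − 0) = 22/25 ≈ 0.88.
R = 138 + 0.88 × (8 − 138) = 23.6 → 24
G = 220 + 0.88 × (140 − 220) = 149.6 → 150
B = 233 + 0.88 × (55 − 233) = 76.36 → 76

(24, 150, 76)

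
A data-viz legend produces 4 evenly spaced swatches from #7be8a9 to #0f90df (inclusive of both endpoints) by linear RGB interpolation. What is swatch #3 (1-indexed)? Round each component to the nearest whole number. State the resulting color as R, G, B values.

(51, 173, 205)

With 4 swatches and endpoints inclusive, swatch 3 sits at t = (3 − 1)/(4 − 1) = 2/3 ≈ 0.6667.
#7be8a9 → (123, 232, 169); #0f90df → (15, 144, 223).
R = 123 + 0.6667 × (15 − 123) = 50.996 → 51
G = 232 + 0.6667 × (144 − 232) = 173.33 → 173
B = 169 + 0.6667 × (223 − 169) = 205.002 → 205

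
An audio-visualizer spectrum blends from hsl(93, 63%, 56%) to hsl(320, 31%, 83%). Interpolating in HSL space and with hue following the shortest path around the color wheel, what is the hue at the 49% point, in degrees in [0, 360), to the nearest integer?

Hue: 320 − 93 = 227°, but |227| > 180 so the shorter arc goes the other way: Δh = 227 − 360 = -133°.
H = 93 + 0.49 × (-133) = 27.83 → 28°

28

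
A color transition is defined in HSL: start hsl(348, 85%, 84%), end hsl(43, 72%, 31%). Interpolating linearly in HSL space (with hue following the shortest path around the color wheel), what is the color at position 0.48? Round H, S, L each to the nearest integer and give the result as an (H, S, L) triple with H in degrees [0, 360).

(14, 79, 59)

Hue: 43 − 348 = -305°, but |-305| > 180 so the shorter arc goes the other way: Δh = -305 + 360 = 55°.
H = 348 + 0.48 × (55) = 374.4 → 374 → 374 mod 360 = 14°
S = 85 + 0.48 × (72 − 85) = 78.76 → 79%
L = 84 + 0.48 × (31 − 84) = 58.56 → 59%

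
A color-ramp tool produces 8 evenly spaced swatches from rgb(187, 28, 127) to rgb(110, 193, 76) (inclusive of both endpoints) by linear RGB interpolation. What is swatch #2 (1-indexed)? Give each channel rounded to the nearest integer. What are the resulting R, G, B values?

With 8 swatches and endpoints inclusive, swatch 2 sits at t = (2 − 1)/(8 − 1) = 1/7 ≈ 0.1429.
R = 187 + 0.1429 × (110 − 187) = 175.997 → 176
G = 28 + 0.1429 × (193 − 28) = 51.578 → 52
B = 127 + 0.1429 × (76 − 127) = 119.712 → 120

(176, 52, 120)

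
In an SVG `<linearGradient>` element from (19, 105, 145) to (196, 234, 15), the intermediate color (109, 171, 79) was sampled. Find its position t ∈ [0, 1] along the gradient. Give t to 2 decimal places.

Invert the lerp on the R channel (largest span, 177): t = (109 − 19) / (196 − 19) = 90/177 = 0.50847.
Check on G: (171 − 105)/(234 − 105) = 0.5116 ✓

0.51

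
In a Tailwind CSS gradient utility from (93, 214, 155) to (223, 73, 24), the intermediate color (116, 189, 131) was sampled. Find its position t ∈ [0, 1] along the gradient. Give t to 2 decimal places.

0.18

Invert the lerp on the G channel (largest span, 141): t = (189 − 214) / (73 − 214) = -25/-141 = 0.1773.
Check on R: (116 − 93)/(223 − 93) = 0.1769 ✓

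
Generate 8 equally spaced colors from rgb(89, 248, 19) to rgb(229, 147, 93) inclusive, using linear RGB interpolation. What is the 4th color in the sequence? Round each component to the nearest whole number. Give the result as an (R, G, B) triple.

With 8 swatches and endpoints inclusive, swatch 4 sits at t = (4 − 1)/(8 − 1) = 3/7 ≈ 0.4286.
R = 89 + 0.4286 × (229 − 89) = 149.004 → 149
G = 248 + 0.4286 × (147 − 248) = 204.711 → 205
B = 19 + 0.4286 × (93 − 19) = 50.716 → 51

(149, 205, 51)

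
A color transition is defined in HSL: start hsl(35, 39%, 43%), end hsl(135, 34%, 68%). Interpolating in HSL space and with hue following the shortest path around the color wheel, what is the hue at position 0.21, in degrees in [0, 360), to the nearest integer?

56

Hue arc: Δh = 135 − 35 = 100° (|Δh| ≤ 180, already the shorter path).
H = 35 + 0.21 × (100) = 56 → 56°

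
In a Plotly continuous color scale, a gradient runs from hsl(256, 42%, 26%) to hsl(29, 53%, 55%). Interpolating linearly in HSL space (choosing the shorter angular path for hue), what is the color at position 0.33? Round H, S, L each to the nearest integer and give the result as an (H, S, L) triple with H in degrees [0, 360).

(300, 46, 36)

Hue: 29 − 256 = -227°, but |-227| > 180 so the shorter arc goes the other way: Δh = -227 + 360 = 133°.
H = 256 + 0.33 × (133) = 299.89 → 300°
S = 42 + 0.33 × (53 − 42) = 45.63 → 46%
L = 26 + 0.33 × (55 − 26) = 35.57 → 36%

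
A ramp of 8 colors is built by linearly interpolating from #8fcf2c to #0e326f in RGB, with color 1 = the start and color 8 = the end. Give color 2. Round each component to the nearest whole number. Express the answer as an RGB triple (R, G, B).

(125, 185, 54)

With 8 swatches and endpoints inclusive, swatch 2 sits at t = (2 − 1)/(8 − 1) = 1/7 ≈ 0.1429.
#8fcf2c → (143, 207, 44); #0e326f → (14, 50, 111).
R = 143 + 0.1429 × (14 − 143) = 124.566 → 125
G = 207 + 0.1429 × (50 − 207) = 184.565 → 185
B = 44 + 0.1429 × (111 − 44) = 53.574 → 54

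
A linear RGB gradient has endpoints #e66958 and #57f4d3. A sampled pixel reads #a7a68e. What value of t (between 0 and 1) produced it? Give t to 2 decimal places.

0.44

Invert the lerp on the R channel (largest span, 143): t = (167 − 230) / (87 − 230) = -63/-143 = 0.44056.
Check on G: (166 − 105)/(244 − 105) = 0.4388 ✓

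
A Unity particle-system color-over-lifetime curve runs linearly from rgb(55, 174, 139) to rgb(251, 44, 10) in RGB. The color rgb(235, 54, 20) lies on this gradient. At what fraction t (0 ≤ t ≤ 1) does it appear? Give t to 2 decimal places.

Invert the lerp on the R channel (largest span, 196): t = (235 − 55) / (251 − 55) = 180/196 = 0.91837.
Check on G: (54 − 174)/(44 − 174) = 0.9231 ✓

0.92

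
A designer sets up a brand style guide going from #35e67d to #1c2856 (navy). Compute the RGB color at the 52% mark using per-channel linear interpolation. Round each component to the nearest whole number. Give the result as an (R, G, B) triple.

#35e67d → (53, 230, 125); #1c2856 → (28, 40, 86).
52% corresponds to t = 0.52.
R = 53 + 0.52 × (28 − 53) = 53 + 0.52 × -25 = 40 → 40
G = 230 + 0.52 × (40 − 230) = 230 + 0.52 × -190 = 131.2 → 131
B = 125 + 0.52 × (86 − 125) = 125 + 0.52 × -39 = 104.72 → 105

(40, 131, 105)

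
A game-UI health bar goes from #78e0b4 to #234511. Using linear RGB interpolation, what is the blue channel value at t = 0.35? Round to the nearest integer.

123

B₁ = 180 (from #78e0b4), B₂ = 17 (from #234511).
B = 180 + 0.35 × (17 − 180) = 122.95 → 123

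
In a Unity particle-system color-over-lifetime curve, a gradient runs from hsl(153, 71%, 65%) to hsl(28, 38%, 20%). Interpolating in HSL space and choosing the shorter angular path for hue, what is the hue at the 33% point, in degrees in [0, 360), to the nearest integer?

112

Hue arc: Δh = 28 − 153 = -125° (|Δh| ≤ 180, already the shorter path).
H = 153 + 0.33 × (-125) = 111.75 → 112°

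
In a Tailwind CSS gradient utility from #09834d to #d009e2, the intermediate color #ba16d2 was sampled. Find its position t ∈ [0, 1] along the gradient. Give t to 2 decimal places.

Invert the lerp on the R channel (largest span, 199): t = (186 − 9) / (208 − 9) = 177/199 = 0.88945.
Check on G: (22 − 131)/(9 − 131) = 0.8934 ✓

0.89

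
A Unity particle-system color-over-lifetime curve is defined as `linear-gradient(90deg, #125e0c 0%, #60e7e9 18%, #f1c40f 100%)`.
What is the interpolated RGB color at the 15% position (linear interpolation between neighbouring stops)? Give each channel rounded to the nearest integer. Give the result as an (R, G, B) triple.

(83, 208, 196)

15% lies between the 0% and 18% stops, so the local fraction is t = (15 − 0)/(18 − 0) = 15/18 ≈ 0.8333.
#125e0c → (18, 94, 12); #60e7e9 → (96, 231, 233).
R = 18 + 0.8333 × (96 − 18) = 82.997 → 83
G = 94 + 0.8333 × (231 − 94) = 208.162 → 208
B = 12 + 0.8333 × (233 − 12) = 196.159 → 196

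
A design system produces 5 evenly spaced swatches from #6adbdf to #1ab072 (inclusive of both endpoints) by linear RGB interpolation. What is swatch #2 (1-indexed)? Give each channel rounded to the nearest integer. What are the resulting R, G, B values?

With 5 swatches and endpoints inclusive, swatch 2 sits at t = (2 − 1)/(5 − 1) = 1/4 ≈ 0.25.
#6adbdf → (106, 219, 223); #1ab072 → (26, 176, 114).
R = 106 + 0.25 × (26 − 106) = 86 → 86
G = 219 + 0.25 × (176 − 219) = 208.25 → 208
B = 223 + 0.25 × (114 − 223) = 195.75 → 196

(86, 208, 196)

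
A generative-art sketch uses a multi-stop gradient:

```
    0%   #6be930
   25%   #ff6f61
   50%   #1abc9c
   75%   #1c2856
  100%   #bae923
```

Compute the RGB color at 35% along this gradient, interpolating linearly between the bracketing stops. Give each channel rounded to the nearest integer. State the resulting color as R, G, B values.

35% lies between the 25% and 50% stops, so the local fraction is t = (35 − 25)/(50 − 25) = 10/25 ≈ 0.4.
#ff6f61 → (255, 111, 97); #1abc9c → (26, 188, 156).
R = 255 + 0.4 × (26 − 255) = 163.4 → 163
G = 111 + 0.4 × (188 − 111) = 141.8 → 142
B = 97 + 0.4 × (156 − 97) = 120.6 → 121

(163, 142, 121)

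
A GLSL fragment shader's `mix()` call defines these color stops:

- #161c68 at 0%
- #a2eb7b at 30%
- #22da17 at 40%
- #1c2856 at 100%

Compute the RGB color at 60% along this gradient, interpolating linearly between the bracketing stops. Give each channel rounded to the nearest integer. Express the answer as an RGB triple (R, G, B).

(32, 159, 44)

60% lies between the 40% and 100% stops, so the local fraction is t = (60 − 40)/(100 − 40) = 20/60 ≈ 0.3333.
#22da17 → (34, 218, 23); #1c2856 → (28, 40, 86).
R = 34 + 0.3333 × (28 − 34) = 32 → 32
G = 218 + 0.3333 × (40 − 218) = 158.673 → 159
B = 23 + 0.3333 × (86 − 23) = 43.998 → 44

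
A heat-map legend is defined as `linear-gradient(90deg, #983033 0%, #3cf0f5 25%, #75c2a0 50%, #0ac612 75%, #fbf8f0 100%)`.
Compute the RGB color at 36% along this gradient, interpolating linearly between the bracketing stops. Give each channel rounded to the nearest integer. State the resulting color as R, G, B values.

(85, 220, 208)

36% lies between the 25% and 50% stops, so the local fraction is t = (36 − 25)/(50 − 25) = 11/25 ≈ 0.44.
#3cf0f5 → (60, 240, 245); #75c2a0 → (117, 194, 160).
R = 60 + 0.44 × (117 − 60) = 85.08 → 85
G = 240 + 0.44 × (194 − 240) = 219.76 → 220
B = 245 + 0.44 × (160 − 245) = 207.6 → 208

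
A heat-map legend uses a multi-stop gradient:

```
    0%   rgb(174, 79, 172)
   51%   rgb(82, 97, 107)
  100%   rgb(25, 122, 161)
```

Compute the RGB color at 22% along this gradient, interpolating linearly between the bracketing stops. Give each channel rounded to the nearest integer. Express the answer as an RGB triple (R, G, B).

(134, 87, 144)

22% lies between the 0% and 51% stops, so the local fraction is t = (22 − 0)/(51 − 0) = 22/51 ≈ 0.4314.
R = 174 + 0.4314 × (82 − 174) = 134.311 → 134
G = 79 + 0.4314 × (97 − 79) = 86.765 → 87
B = 172 + 0.4314 × (107 − 172) = 143.959 → 144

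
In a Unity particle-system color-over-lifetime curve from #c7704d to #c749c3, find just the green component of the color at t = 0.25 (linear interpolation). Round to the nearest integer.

G₁ = 112 (from #c7704d), G₂ = 73 (from #c749c3).
G = 112 + 0.25 × (73 − 112) = 102.25 → 102

102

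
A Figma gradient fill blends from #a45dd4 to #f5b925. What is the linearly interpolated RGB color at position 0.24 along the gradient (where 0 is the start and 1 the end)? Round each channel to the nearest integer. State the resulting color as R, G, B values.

#a45dd4 → (164, 93, 212); #f5b925 → (245, 185, 37).
R = 164 + 0.24 × (245 − 164) = 164 + 0.24 × 81 = 183.44 → 183
G = 93 + 0.24 × (185 − 93) = 93 + 0.24 × 92 = 115.08 → 115
B = 212 + 0.24 × (37 − 212) = 212 + 0.24 × -175 = 170 → 170
So the blended color is (183, 115, 170), about #b773aa.

(183, 115, 170)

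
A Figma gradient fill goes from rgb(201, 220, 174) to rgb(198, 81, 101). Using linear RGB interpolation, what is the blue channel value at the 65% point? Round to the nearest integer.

127

B = 174 + 0.65 × (101 − 174) = 126.55 → 127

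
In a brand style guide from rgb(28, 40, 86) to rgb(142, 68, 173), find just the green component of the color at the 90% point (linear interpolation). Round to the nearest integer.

G = 40 + 0.9 × (68 − 40) = 65.2 → 65

65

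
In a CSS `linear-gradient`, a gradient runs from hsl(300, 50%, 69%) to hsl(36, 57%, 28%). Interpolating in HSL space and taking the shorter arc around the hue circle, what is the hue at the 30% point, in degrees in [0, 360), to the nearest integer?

329

Hue: 36 − 300 = -264°, but |-264| > 180 so the shorter arc goes the other way: Δh = -264 + 360 = 96°.
H = 300 + 0.3 × (96) = 328.8 → 329°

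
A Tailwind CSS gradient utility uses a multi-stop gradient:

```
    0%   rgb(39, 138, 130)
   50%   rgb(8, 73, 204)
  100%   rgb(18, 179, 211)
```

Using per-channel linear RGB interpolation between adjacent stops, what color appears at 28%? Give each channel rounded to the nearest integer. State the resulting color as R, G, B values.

28% lies between the 0% and 50% stops, so the local fraction is t = (28 − 0)/(50 − 0) = 28/50 ≈ 0.56.
R = 39 + 0.56 × (8 − 39) = 21.64 → 22
G = 138 + 0.56 × (73 − 138) = 101.6 → 102
B = 130 + 0.56 × (204 − 130) = 171.44 → 171

(22, 102, 171)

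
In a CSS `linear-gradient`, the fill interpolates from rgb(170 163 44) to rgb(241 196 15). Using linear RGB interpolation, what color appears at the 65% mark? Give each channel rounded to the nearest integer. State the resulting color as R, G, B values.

(216, 184, 25)

65% corresponds to t = 0.65.
R = 170 + 0.65 × (241 − 170) = 170 + 0.65 × 71 = 216.15 → 216
G = 163 + 0.65 × (196 − 163) = 163 + 0.65 × 33 = 184.45 → 184
B = 44 + 0.65 × (15 − 44) = 44 + 0.65 × -29 = 25.15 → 25
So the blended color is (216, 184, 25), about #d8b819.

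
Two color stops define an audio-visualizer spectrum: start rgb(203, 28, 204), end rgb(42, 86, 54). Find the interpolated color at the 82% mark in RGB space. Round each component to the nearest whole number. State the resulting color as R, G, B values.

82% corresponds to t = 0.82.
R = 203 + 0.82 × (42 − 203) = 203 + 0.82 × -161 = 70.98 → 71
G = 28 + 0.82 × (86 − 28) = 28 + 0.82 × 58 = 75.56 → 76
B = 204 + 0.82 × (54 − 204) = 204 + 0.82 × -150 = 81 → 81
So the blended color is (71, 76, 81), about #474c51.

(71, 76, 81)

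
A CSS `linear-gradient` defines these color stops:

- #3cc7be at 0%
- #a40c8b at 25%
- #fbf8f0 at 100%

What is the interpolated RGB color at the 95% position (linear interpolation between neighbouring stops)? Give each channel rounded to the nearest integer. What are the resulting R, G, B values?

95% lies between the 25% and 100% stops, so the local fraction is t = (95 − 25)/(100 − 25) = 70/75 ≈ 0.9333.
#a40c8b → (164, 12, 139); #fbf8f0 → (251, 248, 240).
R = 164 + 0.9333 × (251 − 164) = 245.197 → 245
G = 12 + 0.9333 × (248 − 12) = 232.259 → 232
B = 139 + 0.9333 × (240 − 139) = 233.263 → 233

(245, 232, 233)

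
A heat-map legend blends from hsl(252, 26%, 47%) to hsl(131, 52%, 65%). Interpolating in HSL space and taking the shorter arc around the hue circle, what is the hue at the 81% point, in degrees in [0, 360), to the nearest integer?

154

Hue arc: Δh = 131 − 252 = -121° (|Δh| ≤ 180, already the shorter path).
H = 252 + 0.81 × (-121) = 153.99 → 154°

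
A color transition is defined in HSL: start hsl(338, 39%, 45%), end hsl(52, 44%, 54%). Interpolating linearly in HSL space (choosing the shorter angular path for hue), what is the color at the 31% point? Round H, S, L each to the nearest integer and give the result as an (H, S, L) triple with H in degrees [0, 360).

Hue: 52 − 338 = -286°, but |-286| > 180 so the shorter arc goes the other way: Δh = -286 + 360 = 74°.
H = 338 + 0.31 × (74) = 360.94 → 361 → 361 mod 360 = 1°
S = 39 + 0.31 × (44 − 39) = 40.55 → 41%
L = 45 + 0.31 × (54 − 45) = 47.79 → 48%

(1, 41, 48)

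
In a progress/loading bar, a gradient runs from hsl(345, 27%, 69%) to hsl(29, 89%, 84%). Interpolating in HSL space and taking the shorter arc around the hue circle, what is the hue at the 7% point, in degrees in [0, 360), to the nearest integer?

348

Hue: 29 − 345 = -316°, but |-316| > 180 so the shorter arc goes the other way: Δh = -316 + 360 = 44°.
H = 345 + 0.07 × (44) = 348.08 → 348°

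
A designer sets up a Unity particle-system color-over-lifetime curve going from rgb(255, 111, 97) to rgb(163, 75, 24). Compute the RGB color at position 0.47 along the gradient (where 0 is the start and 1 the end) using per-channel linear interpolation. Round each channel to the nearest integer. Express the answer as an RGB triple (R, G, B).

R = 255 + 0.47 × (163 − 255) = 255 + 0.47 × -92 = 211.76 → 212
G = 111 + 0.47 × (75 − 111) = 111 + 0.47 × -36 = 94.08 → 94
B = 97 + 0.47 × (24 − 97) = 97 + 0.47 × -73 = 62.69 → 63
So the blended color is (212, 94, 63), about #d45e3f.

(212, 94, 63)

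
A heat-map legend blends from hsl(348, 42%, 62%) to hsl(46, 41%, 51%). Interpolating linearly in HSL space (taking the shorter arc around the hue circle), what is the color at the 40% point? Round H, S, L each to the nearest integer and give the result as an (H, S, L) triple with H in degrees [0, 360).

(11, 42, 58)

Hue: 46 − 348 = -302°, but |-302| > 180 so the shorter arc goes the other way: Δh = -302 + 360 = 58°.
H = 348 + 0.4 × (58) = 371.2 → 371 → 371 mod 360 = 11°
S = 42 + 0.4 × (41 − 42) = 41.6 → 42%
L = 62 + 0.4 × (51 − 62) = 57.6 → 58%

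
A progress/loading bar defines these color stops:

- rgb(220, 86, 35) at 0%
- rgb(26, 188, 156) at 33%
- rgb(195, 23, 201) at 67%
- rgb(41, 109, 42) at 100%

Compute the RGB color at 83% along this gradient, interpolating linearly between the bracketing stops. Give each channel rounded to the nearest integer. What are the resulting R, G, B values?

(120, 65, 124)

83% lies between the 67% and 100% stops, so the local fraction is t = (83 − 67)/(100 − 67) = 16/33 ≈ 0.4848.
R = 195 + 0.4848 × (41 − 195) = 120.341 → 120
G = 23 + 0.4848 × (109 − 23) = 64.693 → 65
B = 201 + 0.4848 × (42 − 201) = 123.917 → 124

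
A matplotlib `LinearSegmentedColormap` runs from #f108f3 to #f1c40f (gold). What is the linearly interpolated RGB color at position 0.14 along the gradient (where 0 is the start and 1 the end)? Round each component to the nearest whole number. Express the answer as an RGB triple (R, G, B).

(241, 34, 211)

#f108f3 → (241, 8, 243); #f1c40f → (241, 196, 15).
R = 241 + 0.14 × (241 − 241) = 241 + 0.14 × 0 = 241 → 241
G = 8 + 0.14 × (196 − 8) = 8 + 0.14 × 188 = 34.32 → 34
B = 243 + 0.14 × (15 − 243) = 243 + 0.14 × -228 = 211.08 → 211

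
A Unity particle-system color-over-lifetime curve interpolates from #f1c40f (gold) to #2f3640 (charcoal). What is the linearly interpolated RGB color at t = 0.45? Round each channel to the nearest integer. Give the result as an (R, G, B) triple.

#f1c40f → (241, 196, 15); #2f3640 → (47, 54, 64).
R = 241 + 0.45 × (47 − 241) = 241 + 0.45 × -194 = 153.7 → 154
G = 196 + 0.45 × (54 − 196) = 196 + 0.45 × -142 = 132.1 → 132
B = 15 + 0.45 × (64 − 15) = 15 + 0.45 × 49 = 37.05 → 37

(154, 132, 37)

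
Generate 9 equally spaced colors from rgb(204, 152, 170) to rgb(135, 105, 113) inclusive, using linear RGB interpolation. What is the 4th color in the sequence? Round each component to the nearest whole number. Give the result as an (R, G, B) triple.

With 9 swatches and endpoints inclusive, swatch 4 sits at t = (4 − 1)/(9 − 1) = 3/8 ≈ 0.375.
R = 204 + 0.375 × (135 − 204) = 178.125 → 178
G = 152 + 0.375 × (105 − 152) = 134.375 → 134
B = 170 + 0.375 × (113 − 170) = 148.625 → 149

(178, 134, 149)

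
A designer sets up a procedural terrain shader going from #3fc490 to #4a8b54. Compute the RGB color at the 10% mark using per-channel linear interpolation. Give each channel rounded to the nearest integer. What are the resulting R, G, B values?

(64, 190, 138)

#3fc490 → (63, 196, 144); #4a8b54 → (74, 139, 84).
10% corresponds to t = 0.1.
R = 63 + 0.1 × (74 − 63) = 63 + 0.1 × 11 = 64.1 → 64
G = 196 + 0.1 × (139 − 196) = 196 + 0.1 × -57 = 190.3 → 190
B = 144 + 0.1 × (84 − 144) = 144 + 0.1 × -60 = 138 → 138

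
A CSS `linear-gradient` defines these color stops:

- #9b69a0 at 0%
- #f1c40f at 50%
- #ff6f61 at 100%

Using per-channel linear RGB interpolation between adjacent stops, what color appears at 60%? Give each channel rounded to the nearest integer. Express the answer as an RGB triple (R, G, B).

(244, 179, 31)

60% lies between the 50% and 100% stops, so the local fraction is t = (60 − 50)/(100 − 50) = 10/50 ≈ 0.2.
#f1c40f → (241, 196, 15); #ff6f61 → (255, 111, 97).
R = 241 + 0.2 × (255 − 241) = 243.8 → 244
G = 196 + 0.2 × (111 − 196) = 179 → 179
B = 15 + 0.2 × (97 − 15) = 31.4 → 31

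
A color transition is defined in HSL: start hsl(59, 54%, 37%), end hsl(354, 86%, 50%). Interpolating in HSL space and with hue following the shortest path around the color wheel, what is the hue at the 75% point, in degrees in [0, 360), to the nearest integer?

10

Hue: 354 − 59 = 295°, but |295| > 180 so the shorter arc goes the other way: Δh = 295 − 360 = -65°.
H = 59 + 0.75 × (-65) = 10.25 → 10°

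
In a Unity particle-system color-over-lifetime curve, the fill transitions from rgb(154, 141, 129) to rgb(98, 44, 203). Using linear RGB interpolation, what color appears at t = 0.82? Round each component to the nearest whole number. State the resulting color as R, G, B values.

R = 154 + 0.82 × (98 − 154) = 154 + 0.82 × -56 = 108.08 → 108
G = 141 + 0.82 × (44 − 141) = 141 + 0.82 × -97 = 61.46 → 61
B = 129 + 0.82 × (203 − 129) = 129 + 0.82 × 74 = 189.68 → 190
So the blended color is (108, 61, 190), about #6c3dbe.

(108, 61, 190)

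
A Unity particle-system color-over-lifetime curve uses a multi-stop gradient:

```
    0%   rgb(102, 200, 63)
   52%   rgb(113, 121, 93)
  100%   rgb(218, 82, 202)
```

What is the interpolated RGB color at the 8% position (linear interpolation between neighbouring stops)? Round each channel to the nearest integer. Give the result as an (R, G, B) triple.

8% lies between the 0% and 52% stops, so the local fraction is t = (8 − 0)/(52 − 0) = 8/52 ≈ 0.1538.
R = 102 + 0.1538 × (113 − 102) = 103.692 → 104
G = 200 + 0.1538 × (121 − 200) = 187.85 → 188
B = 63 + 0.1538 × (93 − 63) = 67.614 → 68

(104, 188, 68)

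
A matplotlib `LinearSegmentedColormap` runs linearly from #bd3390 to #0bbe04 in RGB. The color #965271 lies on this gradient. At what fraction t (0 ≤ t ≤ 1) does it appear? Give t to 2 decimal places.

0.22

Invert the lerp on the R channel (largest span, 178): t = (150 − 189) / (11 − 189) = -39/-178 = 0.2191.
Check on G: (82 − 51)/(190 − 51) = 0.223 ✓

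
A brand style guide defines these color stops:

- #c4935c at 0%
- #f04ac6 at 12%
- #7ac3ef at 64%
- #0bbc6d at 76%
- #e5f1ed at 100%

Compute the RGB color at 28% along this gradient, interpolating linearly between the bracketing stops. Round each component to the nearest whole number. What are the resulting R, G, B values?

28% lies between the 12% and 64% stops, so the local fraction is t = (28 − 12)/(64 − 12) = 16/52 ≈ 0.3077.
#f04ac6 → (240, 74, 198); #7ac3ef → (122, 195, 239).
R = 240 + 0.3077 × (122 − 240) = 203.691 → 204
G = 74 + 0.3077 × (195 − 74) = 111.232 → 111
B = 198 + 0.3077 × (239 − 198) = 210.616 → 211

(204, 111, 211)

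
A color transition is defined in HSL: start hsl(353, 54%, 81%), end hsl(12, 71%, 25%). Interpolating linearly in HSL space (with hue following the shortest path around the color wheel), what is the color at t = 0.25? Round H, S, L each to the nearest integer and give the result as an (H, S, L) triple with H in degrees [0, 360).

(358, 58, 67)

Hue: 12 − 353 = -341°, but |-341| > 180 so the shorter arc goes the other way: Δh = -341 + 360 = 19°.
H = 353 + 0.25 × (19) = 357.75 → 358°
S = 54 + 0.25 × (71 − 54) = 58.25 → 58%
L = 81 + 0.25 × (25 − 81) = 67 → 67%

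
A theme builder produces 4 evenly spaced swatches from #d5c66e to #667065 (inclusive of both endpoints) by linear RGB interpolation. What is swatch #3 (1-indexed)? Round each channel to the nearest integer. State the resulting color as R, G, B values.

With 4 swatches and endpoints inclusive, swatch 3 sits at t = (3 − 1)/(4 − 1) = 2/3 ≈ 0.6667.
#d5c66e → (213, 198, 110); #667065 → (102, 112, 101).
R = 213 + 0.6667 × (102 − 213) = 138.996 → 139
G = 198 + 0.6667 × (112 − 198) = 140.664 → 141
B = 110 + 0.6667 × (101 − 110) = 104 → 104

(139, 141, 104)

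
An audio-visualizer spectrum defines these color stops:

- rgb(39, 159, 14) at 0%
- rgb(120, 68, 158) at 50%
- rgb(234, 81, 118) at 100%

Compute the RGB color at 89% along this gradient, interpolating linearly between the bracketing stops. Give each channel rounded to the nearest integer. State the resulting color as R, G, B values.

89% lies between the 50% and 100% stops, so the local fraction is t = (89 − 50)/(100 − 50) = 39/50 ≈ 0.78.
R = 120 + 0.78 × (234 − 120) = 208.92 → 209
G = 68 + 0.78 × (81 − 68) = 78.14 → 78
B = 158 + 0.78 × (118 − 158) = 126.8 → 127

(209, 78, 127)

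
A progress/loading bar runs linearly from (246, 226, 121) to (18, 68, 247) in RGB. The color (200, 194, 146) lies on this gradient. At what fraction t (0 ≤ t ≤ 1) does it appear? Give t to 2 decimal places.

0.20

Invert the lerp on the R channel (largest span, 228): t = (200 − 246) / (18 − 246) = -46/-228 = 0.20175.
Check on G: (194 − 226)/(68 − 226) = 0.2025 ✓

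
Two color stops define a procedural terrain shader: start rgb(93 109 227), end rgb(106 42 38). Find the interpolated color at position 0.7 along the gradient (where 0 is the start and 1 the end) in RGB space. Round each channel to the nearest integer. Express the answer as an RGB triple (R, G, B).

(102, 62, 95)

R = 93 + 0.7 × (106 − 93) = 93 + 0.7 × 13 = 102.1 → 102
G = 109 + 0.7 × (42 − 109) = 109 + 0.7 × -67 = 62.1 → 62
B = 227 + 0.7 × (38 − 227) = 227 + 0.7 × -189 = 94.7 → 95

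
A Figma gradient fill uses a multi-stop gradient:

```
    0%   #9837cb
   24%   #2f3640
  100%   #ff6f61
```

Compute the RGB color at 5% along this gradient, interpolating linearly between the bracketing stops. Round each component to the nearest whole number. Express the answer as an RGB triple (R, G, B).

5% lies between the 0% and 24% stops, so the local fraction is t = (5 − 0)/(24 − 0) = 5/24 ≈ 0.2083.
#9837cb → (152, 55, 203); #2f3640 → (47, 54, 64).
R = 152 + 0.2083 × (47 − 152) = 130.129 → 130
G = 55 + 0.2083 × (54 − 55) = 54.792 → 55
B = 203 + 0.2083 × (64 − 203) = 174.046 → 174

(130, 55, 174)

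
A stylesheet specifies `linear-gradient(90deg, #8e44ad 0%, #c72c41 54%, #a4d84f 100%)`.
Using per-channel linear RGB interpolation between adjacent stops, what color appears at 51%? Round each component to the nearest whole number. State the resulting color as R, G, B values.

51% lies between the 0% and 54% stops, so the local fraction is t = (51 − 0)/(54 − 0) = 51/54 ≈ 0.9444.
#8e44ad → (142, 68, 173); #c72c41 → (199, 44, 65).
R = 142 + 0.9444 × (199 − 142) = 195.831 → 196
G = 68 + 0.9444 × (44 − 68) = 45.334 → 45
B = 173 + 0.9444 × (65 − 173) = 71.005 → 71

(196, 45, 71)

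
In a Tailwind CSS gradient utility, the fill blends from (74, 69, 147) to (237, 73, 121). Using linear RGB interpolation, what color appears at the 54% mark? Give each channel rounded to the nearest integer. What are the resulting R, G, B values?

54% corresponds to t = 0.54.
R = 74 + 0.54 × (237 − 74) = 74 + 0.54 × 163 = 162.02 → 162
G = 69 + 0.54 × (73 − 69) = 69 + 0.54 × 4 = 71.16 → 71
B = 147 + 0.54 × (121 − 147) = 147 + 0.54 × -26 = 132.96 → 133

(162, 71, 133)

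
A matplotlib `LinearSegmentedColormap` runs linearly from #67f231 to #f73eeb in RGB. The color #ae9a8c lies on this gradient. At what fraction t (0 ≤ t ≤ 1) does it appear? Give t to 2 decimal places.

Invert the lerp on the B channel (largest span, 186): t = (140 − 49) / (235 − 49) = 91/186 = 0.48925.
Check on R: (174 − 103)/(247 − 103) = 0.4931 ✓

0.49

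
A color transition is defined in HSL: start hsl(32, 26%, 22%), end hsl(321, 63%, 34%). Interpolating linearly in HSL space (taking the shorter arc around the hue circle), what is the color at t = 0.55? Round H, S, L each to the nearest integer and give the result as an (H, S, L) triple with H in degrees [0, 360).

(353, 46, 29)

Hue: 321 − 32 = 289°, but |289| > 180 so the shorter arc goes the other way: Δh = 289 − 360 = -71°.
H = 32 + 0.55 × (-71) = -7.05 → -7 → -7 mod 360 = 353°
S = 26 + 0.55 × (63 − 26) = 46.35 → 46%
L = 22 + 0.55 × (34 − 22) = 28.6 → 29%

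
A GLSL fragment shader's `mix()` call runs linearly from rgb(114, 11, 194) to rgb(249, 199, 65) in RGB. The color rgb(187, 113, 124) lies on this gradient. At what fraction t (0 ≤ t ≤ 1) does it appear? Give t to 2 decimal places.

Invert the lerp on the G channel (largest span, 188): t = (113 − 11) / (199 − 11) = 102/188 = 0.54255.
Check on R: (187 − 114)/(249 − 114) = 0.5407 ✓

0.54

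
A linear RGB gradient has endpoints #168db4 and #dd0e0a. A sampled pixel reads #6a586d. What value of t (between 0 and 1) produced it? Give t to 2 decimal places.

Invert the lerp on the R channel (largest span, 199): t = (106 − 22) / (221 − 22) = 84/199 = 0.42211.
Check on G: (88 − 141)/(14 − 141) = 0.4173 ✓

0.42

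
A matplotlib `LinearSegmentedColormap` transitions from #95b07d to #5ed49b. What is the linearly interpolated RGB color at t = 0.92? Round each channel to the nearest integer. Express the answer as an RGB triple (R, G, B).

(98, 209, 153)

#95b07d → (149, 176, 125); #5ed49b → (94, 212, 155).
R = 149 + 0.92 × (94 − 149) = 149 + 0.92 × -55 = 98.4 → 98
G = 176 + 0.92 × (212 − 176) = 176 + 0.92 × 36 = 209.12 → 209
B = 125 + 0.92 × (155 − 125) = 125 + 0.92 × 30 = 152.6 → 153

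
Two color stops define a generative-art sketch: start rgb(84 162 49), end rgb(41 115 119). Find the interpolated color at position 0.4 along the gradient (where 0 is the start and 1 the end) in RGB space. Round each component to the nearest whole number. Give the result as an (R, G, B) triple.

R = 84 + 0.4 × (41 − 84) = 84 + 0.4 × -43 = 66.8 → 67
G = 162 + 0.4 × (115 − 162) = 162 + 0.4 × -47 = 143.2 → 143
B = 49 + 0.4 × (119 − 49) = 49 + 0.4 × 70 = 77 → 77
So the blended color is (67, 143, 77), about #438f4d.

(67, 143, 77)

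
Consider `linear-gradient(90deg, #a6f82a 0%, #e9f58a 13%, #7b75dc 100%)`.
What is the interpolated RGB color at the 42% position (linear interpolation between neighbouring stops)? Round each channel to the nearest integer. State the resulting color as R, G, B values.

(196, 202, 165)

42% lies between the 13% and 100% stops, so the local fraction is t = (42 − 13)/(100 − 13) = 29/87 ≈ 0.3333.
#e9f58a → (233, 245, 138); #7b75dc → (123, 117, 220).
R = 233 + 0.3333 × (123 − 233) = 196.337 → 196
G = 245 + 0.3333 × (117 − 245) = 202.338 → 202
B = 138 + 0.3333 × (220 − 138) = 165.331 → 165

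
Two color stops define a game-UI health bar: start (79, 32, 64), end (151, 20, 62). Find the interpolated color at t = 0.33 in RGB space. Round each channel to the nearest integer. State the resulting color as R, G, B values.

R = 79 + 0.33 × (151 − 79) = 79 + 0.33 × 72 = 102.76 → 103
G = 32 + 0.33 × (20 − 32) = 32 + 0.33 × -12 = 28.04 → 28
B = 64 + 0.33 × (62 − 64) = 64 + 0.33 × -2 = 63.34 → 63

(103, 28, 63)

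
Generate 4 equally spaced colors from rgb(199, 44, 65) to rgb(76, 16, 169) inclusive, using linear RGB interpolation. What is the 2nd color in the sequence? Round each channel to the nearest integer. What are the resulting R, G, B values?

(158, 35, 100)

With 4 swatches and endpoints inclusive, swatch 2 sits at t = (2 − 1)/(4 − 1) = 1/3 ≈ 0.3333.
R = 199 + 0.3333 × (76 − 199) = 158.004 → 158
G = 44 + 0.3333 × (16 − 44) = 34.668 → 35
B = 65 + 0.3333 × (169 − 65) = 99.663 → 100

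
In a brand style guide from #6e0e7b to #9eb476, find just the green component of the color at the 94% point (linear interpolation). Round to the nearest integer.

170

G₁ = 14 (from #6e0e7b), G₂ = 180 (from #9eb476).
G = 14 + 0.94 × (180 − 14) = 170.04 → 170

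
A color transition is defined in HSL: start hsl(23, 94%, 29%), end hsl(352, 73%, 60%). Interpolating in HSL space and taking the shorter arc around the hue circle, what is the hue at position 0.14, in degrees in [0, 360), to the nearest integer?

Hue: 352 − 23 = 329°, but |329| > 180 so the shorter arc goes the other way: Δh = 329 − 360 = -31°.
H = 23 + 0.14 × (-31) = 18.66 → 19°

19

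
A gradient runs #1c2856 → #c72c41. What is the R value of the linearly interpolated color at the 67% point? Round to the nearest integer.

143

R₁ = 28 (from #1c2856), R₂ = 199 (from #c72c41).
R = 28 + 0.67 × (199 − 28) = 142.57 → 143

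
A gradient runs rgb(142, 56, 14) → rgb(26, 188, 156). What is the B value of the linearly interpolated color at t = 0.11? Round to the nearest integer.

B = 14 + 0.11 × (156 − 14) = 29.62 → 30

30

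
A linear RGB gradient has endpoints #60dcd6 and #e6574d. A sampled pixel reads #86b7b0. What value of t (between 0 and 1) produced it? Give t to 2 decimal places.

Invert the lerp on the B channel (largest span, 137): t = (176 − 214) / (77 − 214) = -38/-137 = 0.27737.
Check on R: (134 − 96)/(230 − 96) = 0.2836 ✓

0.28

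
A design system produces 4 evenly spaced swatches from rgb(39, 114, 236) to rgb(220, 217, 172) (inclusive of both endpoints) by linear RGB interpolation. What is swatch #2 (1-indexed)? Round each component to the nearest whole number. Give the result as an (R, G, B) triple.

(99, 148, 215)

With 4 swatches and endpoints inclusive, swatch 2 sits at t = (2 − 1)/(4 − 1) = 1/3 ≈ 0.3333.
R = 39 + 0.3333 × (220 − 39) = 99.327 → 99
G = 114 + 0.3333 × (217 − 114) = 148.33 → 148
B = 236 + 0.3333 × (172 − 236) = 214.669 → 215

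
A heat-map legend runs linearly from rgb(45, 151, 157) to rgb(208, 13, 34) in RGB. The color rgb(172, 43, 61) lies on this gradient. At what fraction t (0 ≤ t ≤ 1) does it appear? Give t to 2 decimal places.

Invert the lerp on the R channel (largest span, 163): t = (172 − 45) / (208 − 45) = 127/163 = 0.77914.
Check on G: (43 − 151)/(13 − 151) = 0.7826 ✓

0.78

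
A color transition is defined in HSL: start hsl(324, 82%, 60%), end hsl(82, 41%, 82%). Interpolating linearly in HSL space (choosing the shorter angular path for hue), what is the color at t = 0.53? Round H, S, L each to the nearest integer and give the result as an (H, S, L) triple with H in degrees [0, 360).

(27, 60, 72)

Hue: 82 − 324 = -242°, but |-242| > 180 so the shorter arc goes the other way: Δh = -242 + 360 = 118°.
H = 324 + 0.53 × (118) = 386.54 → 387 → 387 mod 360 = 27°
S = 82 + 0.53 × (41 − 82) = 60.27 → 60%
L = 60 + 0.53 × (82 − 60) = 71.66 → 72%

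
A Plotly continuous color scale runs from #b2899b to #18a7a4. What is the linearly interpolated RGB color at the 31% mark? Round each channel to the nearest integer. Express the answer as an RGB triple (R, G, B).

(130, 146, 158)

#b2899b → (178, 137, 155); #18a7a4 → (24, 167, 164).
31% corresponds to t = 0.31.
R = 178 + 0.31 × (24 − 178) = 178 + 0.31 × -154 = 130.26 → 130
G = 137 + 0.31 × (167 − 137) = 137 + 0.31 × 30 = 146.3 → 146
B = 155 + 0.31 × (164 − 155) = 155 + 0.31 × 9 = 157.79 → 158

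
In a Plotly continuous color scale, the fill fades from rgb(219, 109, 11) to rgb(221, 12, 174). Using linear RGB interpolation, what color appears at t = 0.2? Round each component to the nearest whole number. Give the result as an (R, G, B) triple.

(219, 90, 44)

R = 219 + 0.2 × (221 − 219) = 219 + 0.2 × 2 = 219.4 → 219
G = 109 + 0.2 × (12 − 109) = 109 + 0.2 × -97 = 89.6 → 90
B = 11 + 0.2 × (174 − 11) = 11 + 0.2 × 163 = 43.6 → 44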